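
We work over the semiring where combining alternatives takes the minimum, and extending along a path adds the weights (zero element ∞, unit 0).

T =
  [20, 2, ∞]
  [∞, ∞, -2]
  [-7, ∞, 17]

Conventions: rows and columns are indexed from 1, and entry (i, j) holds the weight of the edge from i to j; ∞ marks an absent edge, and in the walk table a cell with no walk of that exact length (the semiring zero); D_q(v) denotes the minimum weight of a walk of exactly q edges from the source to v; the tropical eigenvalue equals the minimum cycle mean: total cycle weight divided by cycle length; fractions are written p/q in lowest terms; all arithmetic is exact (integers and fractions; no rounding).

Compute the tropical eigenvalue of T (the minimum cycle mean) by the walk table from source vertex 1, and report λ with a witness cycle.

q=0: [0, ∞, ∞]
q=1: [20, 2, ∞]
q=2: [40, 22, 0]
q=3: [-7, 42, 17]
Optimal cycle mean attained by: cycle 1->2->3->1, total 2 + (-2) + (-7), length 3.
Answer: λ = -7/3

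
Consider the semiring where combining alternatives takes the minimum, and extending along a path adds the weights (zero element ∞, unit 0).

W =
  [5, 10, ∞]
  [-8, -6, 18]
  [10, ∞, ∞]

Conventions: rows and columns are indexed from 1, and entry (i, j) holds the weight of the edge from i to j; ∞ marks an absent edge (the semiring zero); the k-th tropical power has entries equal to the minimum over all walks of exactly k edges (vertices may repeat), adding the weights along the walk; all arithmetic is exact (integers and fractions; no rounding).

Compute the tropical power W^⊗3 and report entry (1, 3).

W^⊗2:
  [2, 4, 28]
  [-14, -12, 12]
  [15, 20, ∞]
W^⊗3:
  [-4, -2, 22]
  [-20, -18, 6]
  [12, 14, 38]
Key observation: the optimum is the walk 1->2->2->3, with weight 10 + (-6) + 18 = 22.
Optimal value attained by: walk 1->2->2->3.
Answer: (W^⊗3)[1][3] = 22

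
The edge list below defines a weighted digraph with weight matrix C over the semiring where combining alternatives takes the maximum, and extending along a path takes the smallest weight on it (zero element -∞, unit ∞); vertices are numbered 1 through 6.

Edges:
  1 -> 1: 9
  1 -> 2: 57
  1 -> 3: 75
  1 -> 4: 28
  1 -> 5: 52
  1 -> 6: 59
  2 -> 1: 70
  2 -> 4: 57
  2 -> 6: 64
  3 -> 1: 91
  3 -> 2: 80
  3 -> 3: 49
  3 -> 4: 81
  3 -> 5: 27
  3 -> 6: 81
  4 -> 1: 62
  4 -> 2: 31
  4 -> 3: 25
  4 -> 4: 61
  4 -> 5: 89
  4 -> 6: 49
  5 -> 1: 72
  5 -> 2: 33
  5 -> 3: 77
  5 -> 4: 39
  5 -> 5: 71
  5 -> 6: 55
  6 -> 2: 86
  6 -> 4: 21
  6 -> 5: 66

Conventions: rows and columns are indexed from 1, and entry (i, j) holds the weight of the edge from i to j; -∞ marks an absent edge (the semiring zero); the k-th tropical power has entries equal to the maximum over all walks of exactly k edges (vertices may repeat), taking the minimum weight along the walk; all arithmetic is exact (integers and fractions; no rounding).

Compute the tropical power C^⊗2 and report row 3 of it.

C^⊗2:
  [75, 75, 52, 75, 59, 75]
  [57, 64, 70, 57, 64, 59]
  [70, 81, 75, 61, 81, 64]
  [72, 57, 77, 61, 71, 59]
  [77, 77, 72, 77, 71, 77]
  [70, 33, 66, 57, 66, 64]
Answer: row 3 of C^⊗2 = [70, 81, 75, 61, 81, 64]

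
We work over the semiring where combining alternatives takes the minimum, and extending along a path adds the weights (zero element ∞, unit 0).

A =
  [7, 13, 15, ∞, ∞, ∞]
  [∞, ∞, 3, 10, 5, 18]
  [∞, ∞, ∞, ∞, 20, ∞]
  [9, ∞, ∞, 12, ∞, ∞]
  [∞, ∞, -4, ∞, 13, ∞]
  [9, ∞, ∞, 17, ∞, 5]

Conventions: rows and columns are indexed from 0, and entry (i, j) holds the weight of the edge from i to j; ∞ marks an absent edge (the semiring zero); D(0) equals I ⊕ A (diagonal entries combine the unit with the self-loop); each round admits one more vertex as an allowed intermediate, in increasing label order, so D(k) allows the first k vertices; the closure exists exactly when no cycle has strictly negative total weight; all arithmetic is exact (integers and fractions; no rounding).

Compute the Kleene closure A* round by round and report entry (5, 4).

D(0):
  [0, 13, 15, ∞, ∞, ∞]
  [∞, 0, 3, 10, 5, 18]
  [∞, ∞, 0, ∞, 20, ∞]
  [9, ∞, ∞, 0, ∞, ∞]
  [∞, ∞, -4, ∞, 0, ∞]
  [9, ∞, ∞, 17, ∞, 0]
D(1):
  [0, 13, 15, ∞, ∞, ∞]
  [∞, 0, 3, 10, 5, 18]
  [∞, ∞, 0, ∞, 20, ∞]
  [9, 22, 24, 0, ∞, ∞]
  [∞, ∞, -4, ∞, 0, ∞]
  [9, 22, 24, 17, ∞, 0]
D(2):
  [0, 13, 15, 23, 18, 31]
  [∞, 0, 3, 10, 5, 18]
  [∞, ∞, 0, ∞, 20, ∞]
  [9, 22, 24, 0, 27, 40]
  [∞, ∞, -4, ∞, 0, ∞]
  [9, 22, 24, 17, 27, 0]
D(3):
  [0, 13, 15, 23, 18, 31]
  [∞, 0, 3, 10, 5, 18]
  [∞, ∞, 0, ∞, 20, ∞]
  [9, 22, 24, 0, 27, 40]
  [∞, ∞, -4, ∞, 0, ∞]
  [9, 22, 24, 17, 27, 0]
D(4):
  [0, 13, 15, 23, 18, 31]
  [19, 0, 3, 10, 5, 18]
  [∞, ∞, 0, ∞, 20, ∞]
  [9, 22, 24, 0, 27, 40]
  [∞, ∞, -4, ∞, 0, ∞]
  [9, 22, 24, 17, 27, 0]
D(5):
  [0, 13, 14, 23, 18, 31]
  [19, 0, 1, 10, 5, 18]
  [∞, ∞, 0, ∞, 20, ∞]
  [9, 22, 23, 0, 27, 40]
  [∞, ∞, -4, ∞, 0, ∞]
  [9, 22, 23, 17, 27, 0]
D(6):
  [0, 13, 14, 23, 18, 31]
  [19, 0, 1, 10, 5, 18]
  [∞, ∞, 0, ∞, 20, ∞]
  [9, 22, 23, 0, 27, 40]
  [∞, ∞, -4, ∞, 0, ∞]
  [9, 22, 23, 17, 27, 0]
Answer: A*[5][4] = 27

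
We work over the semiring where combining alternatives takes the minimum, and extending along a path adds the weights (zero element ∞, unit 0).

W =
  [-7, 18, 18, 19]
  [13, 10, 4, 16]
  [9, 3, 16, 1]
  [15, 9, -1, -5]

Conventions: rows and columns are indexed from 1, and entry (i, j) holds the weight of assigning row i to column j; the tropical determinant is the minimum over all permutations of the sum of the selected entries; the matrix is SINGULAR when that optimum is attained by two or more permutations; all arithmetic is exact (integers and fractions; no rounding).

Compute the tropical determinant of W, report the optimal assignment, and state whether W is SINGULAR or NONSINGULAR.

σ = (1, 2, 3, 4): (-7) + 10 + 16 + (-5) = 14
σ = (1, 2, 4, 3): (-7) + 10 + 1 + (-1) = 3
σ = (1, 3, 2, 4): (-7) + 4 + 3 + (-5) = -5
σ = (1, 3, 4, 2): (-7) + 4 + 1 + 9 = 7
σ = (1, 4, 2, 3): (-7) + 16 + 3 + (-1) = 11
σ = (1, 4, 3, 2): (-7) + 16 + 16 + 9 = 34
σ = (2, 1, 3, 4): 18 + 13 + 16 + (-5) = 42
σ = (2, 1, 4, 3): 18 + 13 + 1 + (-1) = 31
σ = (2, 3, 1, 4): 18 + 4 + 9 + (-5) = 26
σ = (2, 3, 4, 1): 18 + 4 + 1 + 15 = 38
σ = (2, 4, 1, 3): 18 + 16 + 9 + (-1) = 42
σ = (2, 4, 3, 1): 18 + 16 + 16 + 15 = 65
σ = (3, 1, 2, 4): 18 + 13 + 3 + (-5) = 29
σ = (3, 1, 4, 2): 18 + 13 + 1 + 9 = 41
σ = (3, 2, 1, 4): 18 + 10 + 9 + (-5) = 32
σ = (3, 2, 4, 1): 18 + 10 + 1 + 15 = 44
σ = (3, 4, 1, 2): 18 + 16 + 9 + 9 = 52
σ = (3, 4, 2, 1): 18 + 16 + 3 + 15 = 52
σ = (4, 1, 2, 3): 19 + 13 + 3 + (-1) = 34
σ = (4, 1, 3, 2): 19 + 13 + 16 + 9 = 57
σ = (4, 2, 1, 3): 19 + 10 + 9 + (-1) = 37
σ = (4, 2, 3, 1): 19 + 10 + 16 + 15 = 60
σ = (4, 3, 1, 2): 19 + 4 + 9 + 9 = 41
σ = (4, 3, 2, 1): 19 + 4 + 3 + 15 = 41
Optimal value attained by: σ = (1, 3, 2, 4).
Answer: det⊕(W) = -5; verdict: NONSINGULAR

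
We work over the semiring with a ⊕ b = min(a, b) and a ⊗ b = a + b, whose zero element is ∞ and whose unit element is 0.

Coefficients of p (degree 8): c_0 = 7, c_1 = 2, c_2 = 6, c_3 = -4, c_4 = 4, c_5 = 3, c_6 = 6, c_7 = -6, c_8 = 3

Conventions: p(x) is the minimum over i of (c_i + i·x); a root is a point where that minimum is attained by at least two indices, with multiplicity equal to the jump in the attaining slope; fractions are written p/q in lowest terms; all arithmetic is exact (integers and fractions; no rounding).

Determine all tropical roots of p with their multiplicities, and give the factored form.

hull edge (i=0, c=7) to (i=1, c=2): slope -5, span 1
hull edge (i=1, c=2) to (i=3, c=-4): slope -3, span 2
hull edge (i=3, c=-4) to (i=7, c=-6): slope -1/2, span 4
hull edge (i=7, c=-6) to (i=8, c=3): slope 9, span 1
Factored form: p(x) = 3 ⊗ (x ⊕ (-9)) ⊗ (x ⊕ 1/2) ⊗ (x ⊕ 1/2) ⊗ (x ⊕ 1/2) ⊗ (x ⊕ 1/2) ⊗ (x ⊕ 3) ⊗ (x ⊕ 3) ⊗ (x ⊕ 5)
Answer: roots = -9 (mult 1), 1/2 (mult 4), 3 (mult 2), 5 (mult 1)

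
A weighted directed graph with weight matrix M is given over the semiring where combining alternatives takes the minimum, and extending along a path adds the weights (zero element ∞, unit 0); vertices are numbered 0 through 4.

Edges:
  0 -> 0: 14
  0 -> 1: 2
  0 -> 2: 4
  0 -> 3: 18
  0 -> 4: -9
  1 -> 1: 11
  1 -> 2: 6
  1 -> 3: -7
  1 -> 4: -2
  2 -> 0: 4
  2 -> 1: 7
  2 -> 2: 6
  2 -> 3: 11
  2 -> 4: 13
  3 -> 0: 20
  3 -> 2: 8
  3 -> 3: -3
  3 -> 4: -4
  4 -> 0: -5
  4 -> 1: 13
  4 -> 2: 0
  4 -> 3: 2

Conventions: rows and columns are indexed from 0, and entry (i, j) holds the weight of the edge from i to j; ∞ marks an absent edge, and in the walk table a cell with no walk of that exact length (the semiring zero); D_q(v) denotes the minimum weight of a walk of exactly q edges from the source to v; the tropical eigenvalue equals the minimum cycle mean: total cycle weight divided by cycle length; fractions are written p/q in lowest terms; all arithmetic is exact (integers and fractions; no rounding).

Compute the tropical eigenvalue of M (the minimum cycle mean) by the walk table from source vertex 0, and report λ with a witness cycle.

q=0: [0, ∞, ∞, ∞, ∞]
q=1: [14, 2, 4, 18, -9]
q=2: [-14, 4, -9, -7, 0]
q=3: [-5, -12, -10, -10, -23]
q=4: [-28, -10, -23, -21, -14]
q=5: [-19, -26, -24, -24, -37]
Optimal cycle mean attained by: cycle 0->4->0, total (-9) + (-5), length 2.
Answer: λ = -7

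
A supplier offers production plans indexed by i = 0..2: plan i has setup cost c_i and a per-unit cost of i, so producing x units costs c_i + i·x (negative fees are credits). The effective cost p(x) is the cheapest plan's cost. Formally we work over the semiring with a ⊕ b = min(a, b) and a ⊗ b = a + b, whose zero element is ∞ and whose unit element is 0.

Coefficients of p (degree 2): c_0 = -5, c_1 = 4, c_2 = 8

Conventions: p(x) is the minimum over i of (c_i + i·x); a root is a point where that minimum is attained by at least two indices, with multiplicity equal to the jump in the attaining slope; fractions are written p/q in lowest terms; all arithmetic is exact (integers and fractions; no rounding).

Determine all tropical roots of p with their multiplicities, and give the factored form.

hull edge (i=0, c=-5) to (i=2, c=8): slope 13/2, span 2
Factored form: p(x) = 8 ⊗ (x ⊕ (-13/2)) ⊗ (x ⊕ (-13/2))
Answer: roots = -13/2 (mult 2)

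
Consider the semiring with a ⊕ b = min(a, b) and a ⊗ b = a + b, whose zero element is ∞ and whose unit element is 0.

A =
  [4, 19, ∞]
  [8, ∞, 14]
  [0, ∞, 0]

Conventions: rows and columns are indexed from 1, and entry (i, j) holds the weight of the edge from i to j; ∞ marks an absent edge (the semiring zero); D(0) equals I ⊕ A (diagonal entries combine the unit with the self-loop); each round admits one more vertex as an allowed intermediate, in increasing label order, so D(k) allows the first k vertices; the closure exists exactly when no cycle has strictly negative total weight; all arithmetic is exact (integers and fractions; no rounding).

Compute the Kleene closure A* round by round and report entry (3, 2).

D(0):
  [0, 19, ∞]
  [8, 0, 14]
  [0, ∞, 0]
D(1):
  [0, 19, ∞]
  [8, 0, 14]
  [0, 19, 0]
D(2):
  [0, 19, 33]
  [8, 0, 14]
  [0, 19, 0]
D(3):
  [0, 19, 33]
  [8, 0, 14]
  [0, 19, 0]
Answer: A*[3][2] = 19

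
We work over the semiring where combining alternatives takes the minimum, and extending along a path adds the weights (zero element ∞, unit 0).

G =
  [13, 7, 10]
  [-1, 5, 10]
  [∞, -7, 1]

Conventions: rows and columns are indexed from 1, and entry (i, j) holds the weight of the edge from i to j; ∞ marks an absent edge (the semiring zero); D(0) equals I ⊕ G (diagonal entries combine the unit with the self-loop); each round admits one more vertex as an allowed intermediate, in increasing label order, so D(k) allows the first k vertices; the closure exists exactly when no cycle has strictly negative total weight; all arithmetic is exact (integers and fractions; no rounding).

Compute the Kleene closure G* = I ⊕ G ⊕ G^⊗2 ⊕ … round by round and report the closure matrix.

D(0):
  [0, 7, 10]
  [-1, 0, 10]
  [∞, -7, 0]
D(1):
  [0, 7, 10]
  [-1, 0, 9]
  [∞, -7, 0]
D(2):
  [0, 7, 10]
  [-1, 0, 9]
  [-8, -7, 0]
D(3):
  [0, 3, 10]
  [-1, 0, 9]
  [-8, -7, 0]
Answer: G* = [[0, 3, 10], [-1, 0, 9], [-8, -7, 0]]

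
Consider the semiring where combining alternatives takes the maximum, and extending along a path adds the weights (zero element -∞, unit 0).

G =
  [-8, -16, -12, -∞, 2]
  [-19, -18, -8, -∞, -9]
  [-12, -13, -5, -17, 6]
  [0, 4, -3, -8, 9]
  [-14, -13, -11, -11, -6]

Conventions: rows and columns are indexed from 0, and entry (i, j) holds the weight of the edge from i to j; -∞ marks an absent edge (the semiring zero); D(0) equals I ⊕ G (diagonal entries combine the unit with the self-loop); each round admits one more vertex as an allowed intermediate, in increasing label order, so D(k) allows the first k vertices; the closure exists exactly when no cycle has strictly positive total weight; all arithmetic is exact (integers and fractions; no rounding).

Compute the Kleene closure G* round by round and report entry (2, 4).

D(0):
  [0, -16, -12, -∞, 2]
  [-19, 0, -8, -∞, -9]
  [-12, -13, 0, -17, 6]
  [0, 4, -3, 0, 9]
  [-14, -13, -11, -11, 0]
D(1):
  [0, -16, -12, -∞, 2]
  [-19, 0, -8, -∞, -9]
  [-12, -13, 0, -17, 6]
  [0, 4, -3, 0, 9]
  [-14, -13, -11, -11, 0]
D(2):
  [0, -16, -12, -∞, 2]
  [-19, 0, -8, -∞, -9]
  [-12, -13, 0, -17, 6]
  [0, 4, -3, 0, 9]
  [-14, -13, -11, -11, 0]
D(3):
  [0, -16, -12, -29, 2]
  [-19, 0, -8, -25, -2]
  [-12, -13, 0, -17, 6]
  [0, 4, -3, 0, 9]
  [-14, -13, -11, -11, 0]
D(4):
  [0, -16, -12, -29, 2]
  [-19, 0, -8, -25, -2]
  [-12, -13, 0, -17, 6]
  [0, 4, -3, 0, 9]
  [-11, -7, -11, -11, 0]
D(5):
  [0, -5, -9, -9, 2]
  [-13, 0, -8, -13, -2]
  [-5, -1, 0, -5, 6]
  [0, 4, -2, 0, 9]
  [-11, -7, -11, -11, 0]
Answer: G*[2][4] = 6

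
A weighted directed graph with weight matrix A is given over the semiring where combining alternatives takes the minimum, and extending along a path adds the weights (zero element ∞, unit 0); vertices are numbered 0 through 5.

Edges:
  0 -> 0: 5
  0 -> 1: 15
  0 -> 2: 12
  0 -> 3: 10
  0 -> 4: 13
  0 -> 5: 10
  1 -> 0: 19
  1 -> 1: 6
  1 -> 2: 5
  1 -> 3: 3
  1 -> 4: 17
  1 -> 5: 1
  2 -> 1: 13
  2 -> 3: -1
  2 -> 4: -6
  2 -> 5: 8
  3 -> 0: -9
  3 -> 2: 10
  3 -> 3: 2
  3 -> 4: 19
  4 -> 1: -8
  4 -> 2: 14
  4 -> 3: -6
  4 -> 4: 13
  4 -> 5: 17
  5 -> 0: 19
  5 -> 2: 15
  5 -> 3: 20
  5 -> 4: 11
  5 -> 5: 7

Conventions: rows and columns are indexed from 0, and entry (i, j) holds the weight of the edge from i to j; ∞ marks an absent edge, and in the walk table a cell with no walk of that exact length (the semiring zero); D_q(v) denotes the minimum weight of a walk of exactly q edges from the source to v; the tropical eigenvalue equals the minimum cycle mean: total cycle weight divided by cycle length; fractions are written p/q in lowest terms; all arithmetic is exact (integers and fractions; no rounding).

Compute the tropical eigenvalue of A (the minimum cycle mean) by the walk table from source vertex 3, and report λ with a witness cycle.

q=0: [∞, ∞, ∞, 0, ∞, ∞]
q=1: [-9, ∞, 10, 2, 19, ∞]
q=2: [-7, 6, 3, 1, 4, 1]
q=3: [-8, -4, 5, -2, -3, 3]
q=4: [-11, -11, 1, -9, -1, -3]
q=5: [-18, -9, -6, -8, -5, -10]
q=6: [-17, -13, -6, -11, -12, -8]
Optimal cycle mean attained by: cycle 1->2->4->1, total 5 + (-6) + (-8), length 3.
Answer: λ = -3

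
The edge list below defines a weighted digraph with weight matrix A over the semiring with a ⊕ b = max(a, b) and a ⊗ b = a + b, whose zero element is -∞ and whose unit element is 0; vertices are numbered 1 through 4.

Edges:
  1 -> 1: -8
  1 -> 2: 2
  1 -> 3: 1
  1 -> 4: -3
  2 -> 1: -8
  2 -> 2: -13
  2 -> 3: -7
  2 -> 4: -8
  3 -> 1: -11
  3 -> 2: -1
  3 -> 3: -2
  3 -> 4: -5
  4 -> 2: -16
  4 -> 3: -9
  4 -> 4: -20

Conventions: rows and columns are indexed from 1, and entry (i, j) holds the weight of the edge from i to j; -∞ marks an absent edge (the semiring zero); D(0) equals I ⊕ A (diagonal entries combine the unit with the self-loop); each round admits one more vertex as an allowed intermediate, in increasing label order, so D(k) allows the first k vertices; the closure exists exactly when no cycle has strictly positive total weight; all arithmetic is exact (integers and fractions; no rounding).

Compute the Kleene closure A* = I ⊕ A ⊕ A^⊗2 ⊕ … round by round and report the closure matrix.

D(0):
  [0, 2, 1, -3]
  [-8, 0, -7, -8]
  [-11, -1, 0, -5]
  [-∞, -16, -9, 0]
D(1):
  [0, 2, 1, -3]
  [-8, 0, -7, -8]
  [-11, -1, 0, -5]
  [-∞, -16, -9, 0]
D(2):
  [0, 2, 1, -3]
  [-8, 0, -7, -8]
  [-9, -1, 0, -5]
  [-24, -16, -9, 0]
D(3):
  [0, 2, 1, -3]
  [-8, 0, -7, -8]
  [-9, -1, 0, -5]
  [-18, -10, -9, 0]
D(4):
  [0, 2, 1, -3]
  [-8, 0, -7, -8]
  [-9, -1, 0, -5]
  [-18, -10, -9, 0]
Answer: A* = [[0, 2, 1, -3], [-8, 0, -7, -8], [-9, -1, 0, -5], [-18, -10, -9, 0]]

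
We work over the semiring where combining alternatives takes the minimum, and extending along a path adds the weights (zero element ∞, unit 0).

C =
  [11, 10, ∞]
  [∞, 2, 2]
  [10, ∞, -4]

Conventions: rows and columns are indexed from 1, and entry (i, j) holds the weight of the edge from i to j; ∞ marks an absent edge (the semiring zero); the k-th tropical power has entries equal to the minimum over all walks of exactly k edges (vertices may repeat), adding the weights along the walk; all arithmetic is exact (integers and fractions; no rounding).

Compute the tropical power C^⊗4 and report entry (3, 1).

C^⊗2:
  [22, 12, 12]
  [12, 4, -2]
  [6, 20, -8]
C^⊗3:
  [22, 14, 8]
  [8, 6, -6]
  [2, 16, -12]
C^⊗4:
  [18, 16, 4]
  [4, 8, -10]
  [-2, 12, -16]
Key observation: the optimum is the walk 3->3->3->3->1, with weight (-4) + (-4) + (-4) + 10 = -2.
Optimal value attained by: walk 3->3->3->3->1.
Answer: (C^⊗4)[3][1] = -2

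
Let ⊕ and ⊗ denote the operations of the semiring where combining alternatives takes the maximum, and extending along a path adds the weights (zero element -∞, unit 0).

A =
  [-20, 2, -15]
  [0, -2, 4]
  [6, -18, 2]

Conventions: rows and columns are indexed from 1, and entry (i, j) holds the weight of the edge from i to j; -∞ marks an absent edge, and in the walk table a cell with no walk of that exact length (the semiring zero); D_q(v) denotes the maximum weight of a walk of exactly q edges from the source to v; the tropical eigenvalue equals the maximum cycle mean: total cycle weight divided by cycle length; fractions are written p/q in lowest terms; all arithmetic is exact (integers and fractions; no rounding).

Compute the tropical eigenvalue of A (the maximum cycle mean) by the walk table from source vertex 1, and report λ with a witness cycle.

q=0: [0, -∞, -∞]
q=1: [-20, 2, -15]
q=2: [2, 0, 6]
q=3: [12, 4, 8]
Optimal cycle mean attained by: cycle 1->2->3->1, total 2 + 4 + 6, length 3.
Answer: λ = 4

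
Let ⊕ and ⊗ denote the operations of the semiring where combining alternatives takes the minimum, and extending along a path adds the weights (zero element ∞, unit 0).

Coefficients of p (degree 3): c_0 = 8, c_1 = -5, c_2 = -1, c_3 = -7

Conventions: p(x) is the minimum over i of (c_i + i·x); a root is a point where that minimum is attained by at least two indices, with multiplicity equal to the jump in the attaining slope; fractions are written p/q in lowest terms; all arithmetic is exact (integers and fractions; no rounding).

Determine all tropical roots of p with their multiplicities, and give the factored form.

hull edge (i=0, c=8) to (i=1, c=-5): slope -13, span 1
hull edge (i=1, c=-5) to (i=3, c=-7): slope -1, span 2
Factored form: p(x) = -7 ⊗ (x ⊕ 1) ⊗ (x ⊕ 1) ⊗ (x ⊕ 13)
Answer: roots = 1 (mult 2), 13 (mult 1)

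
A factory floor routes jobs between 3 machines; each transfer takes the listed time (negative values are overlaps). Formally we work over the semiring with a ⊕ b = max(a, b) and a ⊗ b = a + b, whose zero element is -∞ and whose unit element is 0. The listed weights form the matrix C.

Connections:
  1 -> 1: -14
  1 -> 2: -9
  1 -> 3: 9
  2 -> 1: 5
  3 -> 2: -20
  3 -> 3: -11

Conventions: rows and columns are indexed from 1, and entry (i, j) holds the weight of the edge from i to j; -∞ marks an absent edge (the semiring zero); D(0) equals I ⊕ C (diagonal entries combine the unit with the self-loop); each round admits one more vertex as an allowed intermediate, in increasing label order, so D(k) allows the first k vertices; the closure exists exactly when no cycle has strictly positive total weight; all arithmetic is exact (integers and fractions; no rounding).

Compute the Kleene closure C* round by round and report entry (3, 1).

D(0):
  [0, -9, 9]
  [5, 0, -∞]
  [-∞, -20, 0]
D(1):
  [0, -9, 9]
  [5, 0, 14]
  [-∞, -20, 0]
D(2):
  [0, -9, 9]
  [5, 0, 14]
  [-15, -20, 0]
D(3):
  [0, -9, 9]
  [5, 0, 14]
  [-15, -20, 0]
Answer: C*[3][1] = -15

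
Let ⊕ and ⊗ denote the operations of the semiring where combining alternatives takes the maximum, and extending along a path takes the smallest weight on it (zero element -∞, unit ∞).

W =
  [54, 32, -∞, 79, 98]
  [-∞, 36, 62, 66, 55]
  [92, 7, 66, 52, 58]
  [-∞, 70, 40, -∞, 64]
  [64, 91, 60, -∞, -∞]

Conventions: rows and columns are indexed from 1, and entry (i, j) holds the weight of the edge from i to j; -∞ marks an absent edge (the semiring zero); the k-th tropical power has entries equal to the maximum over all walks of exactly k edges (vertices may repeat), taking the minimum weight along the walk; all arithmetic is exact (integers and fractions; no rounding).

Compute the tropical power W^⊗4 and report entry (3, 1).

W^⊗2:
  [64, 91, 60, 54, 64]
  [62, 66, 62, 52, 64]
  [66, 58, 66, 79, 92]
  [64, 64, 62, 66, 55]
  [60, 36, 62, 66, 64]
W^⊗3:
  [64, 64, 62, 66, 64]
  [64, 64, 62, 66, 62]
  [66, 91, 66, 66, 66]
  [62, 66, 62, 64, 64]
  [64, 66, 62, 60, 64]
W^⊗4:
  [64, 66, 62, 64, 64]
  [62, 66, 62, 64, 64]
  [66, 66, 66, 66, 66]
  [64, 64, 62, 66, 64]
  [64, 64, 62, 66, 64]
Key observation: the optimum is the walk 3->3->3->3->1, with weight 66 min 66 min 66 min 92 = 66.
Optimal value attained by: walk 3->3->3->3->1.
Answer: (W^⊗4)[3][1] = 66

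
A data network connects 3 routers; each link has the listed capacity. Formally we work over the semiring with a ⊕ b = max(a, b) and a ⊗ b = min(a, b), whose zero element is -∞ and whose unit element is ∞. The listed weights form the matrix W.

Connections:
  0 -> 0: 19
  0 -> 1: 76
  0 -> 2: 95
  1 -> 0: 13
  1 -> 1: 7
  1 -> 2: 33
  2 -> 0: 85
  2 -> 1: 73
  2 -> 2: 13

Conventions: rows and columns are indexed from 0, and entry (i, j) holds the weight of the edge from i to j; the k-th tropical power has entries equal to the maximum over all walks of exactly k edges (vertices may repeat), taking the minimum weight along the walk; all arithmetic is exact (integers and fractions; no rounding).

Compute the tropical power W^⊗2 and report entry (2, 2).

W^⊗2:
  [85, 73, 33]
  [33, 33, 13]
  [19, 76, 85]
Key observation: the optimum is the walk 2->0->2, with weight 85 min 95 = 85.
Optimal value attained by: walk 2->0->2.
Answer: (W^⊗2)[2][2] = 85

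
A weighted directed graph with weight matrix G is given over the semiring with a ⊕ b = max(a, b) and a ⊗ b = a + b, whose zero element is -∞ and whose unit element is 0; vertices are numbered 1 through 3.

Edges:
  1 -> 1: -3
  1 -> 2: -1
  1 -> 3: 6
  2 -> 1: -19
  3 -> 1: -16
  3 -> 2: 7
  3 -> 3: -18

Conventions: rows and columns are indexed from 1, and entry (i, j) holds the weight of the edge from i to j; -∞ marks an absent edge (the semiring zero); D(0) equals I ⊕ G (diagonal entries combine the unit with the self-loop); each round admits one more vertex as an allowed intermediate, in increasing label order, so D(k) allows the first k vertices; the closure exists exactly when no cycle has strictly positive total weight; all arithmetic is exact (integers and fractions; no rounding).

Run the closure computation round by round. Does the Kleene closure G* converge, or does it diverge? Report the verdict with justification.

D(0):
  [0, -1, 6]
  [-19, 0, -∞]
  [-16, 7, 0]
D(1):
  [0, -1, 6]
  [-19, 0, -13]
  [-16, 7, 0]
D(2):
  [0, -1, 6]
  [-19, 0, -13]
  [-12, 7, 0]
D(3):
  [0, 13, 6]
  [-19, 0, -13]
  [-12, 7, 0]
Key observation: every diagonal entry stays at the unit through all rounds, so no improving cycle exists.
Answer: CONVERGES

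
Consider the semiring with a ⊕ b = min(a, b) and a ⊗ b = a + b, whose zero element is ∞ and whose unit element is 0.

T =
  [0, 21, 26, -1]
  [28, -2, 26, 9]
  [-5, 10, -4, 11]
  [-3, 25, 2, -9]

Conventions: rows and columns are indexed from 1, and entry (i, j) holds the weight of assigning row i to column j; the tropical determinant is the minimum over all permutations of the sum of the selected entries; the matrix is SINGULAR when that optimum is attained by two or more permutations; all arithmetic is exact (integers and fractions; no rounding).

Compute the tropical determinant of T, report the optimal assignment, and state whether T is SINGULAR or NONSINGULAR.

σ = (1, 2, 3, 4): 0 + (-2) + (-4) + (-9) = -15
σ = (1, 2, 4, 3): 0 + (-2) + 11 + 2 = 11
σ = (1, 3, 2, 4): 0 + 26 + 10 + (-9) = 27
σ = (1, 3, 4, 2): 0 + 26 + 11 + 25 = 62
σ = (1, 4, 2, 3): 0 + 9 + 10 + 2 = 21
σ = (1, 4, 3, 2): 0 + 9 + (-4) + 25 = 30
σ = (2, 1, 3, 4): 21 + 28 + (-4) + (-9) = 36
σ = (2, 1, 4, 3): 21 + 28 + 11 + 2 = 62
σ = (2, 3, 1, 4): 21 + 26 + (-5) + (-9) = 33
σ = (2, 3, 4, 1): 21 + 26 + 11 + (-3) = 55
σ = (2, 4, 1, 3): 21 + 9 + (-5) + 2 = 27
σ = (2, 4, 3, 1): 21 + 9 + (-4) + (-3) = 23
σ = (3, 1, 2, 4): 26 + 28 + 10 + (-9) = 55
σ = (3, 1, 4, 2): 26 + 28 + 11 + 25 = 90
σ = (3, 2, 1, 4): 26 + (-2) + (-5) + (-9) = 10
σ = (3, 2, 4, 1): 26 + (-2) + 11 + (-3) = 32
σ = (3, 4, 1, 2): 26 + 9 + (-5) + 25 = 55
σ = (3, 4, 2, 1): 26 + 9 + 10 + (-3) = 42
σ = (4, 1, 2, 3): (-1) + 28 + 10 + 2 = 39
σ = (4, 1, 3, 2): (-1) + 28 + (-4) + 25 = 48
σ = (4, 2, 1, 3): (-1) + (-2) + (-5) + 2 = -6
σ = (4, 2, 3, 1): (-1) + (-2) + (-4) + (-3) = -10
σ = (4, 3, 1, 2): (-1) + 26 + (-5) + 25 = 45
σ = (4, 3, 2, 1): (-1) + 26 + 10 + (-3) = 32
Optimal value attained by: σ = (1, 2, 3, 4).
Answer: det⊕(T) = -15; verdict: NONSINGULAR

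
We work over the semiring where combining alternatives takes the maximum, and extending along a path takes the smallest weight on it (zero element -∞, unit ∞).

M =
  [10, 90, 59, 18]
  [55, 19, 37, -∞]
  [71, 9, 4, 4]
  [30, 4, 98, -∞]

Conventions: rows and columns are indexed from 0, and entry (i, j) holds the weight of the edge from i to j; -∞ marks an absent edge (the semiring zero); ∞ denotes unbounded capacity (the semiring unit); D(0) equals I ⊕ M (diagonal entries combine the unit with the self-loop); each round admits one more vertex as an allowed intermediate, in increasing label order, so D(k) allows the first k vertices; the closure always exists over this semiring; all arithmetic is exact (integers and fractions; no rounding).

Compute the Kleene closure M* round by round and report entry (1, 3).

D(0):
  [∞, 90, 59, 18]
  [55, ∞, 37, -∞]
  [71, 9, ∞, 4]
  [30, 4, 98, ∞]
D(1):
  [∞, 90, 59, 18]
  [55, ∞, 55, 18]
  [71, 71, ∞, 18]
  [30, 30, 98, ∞]
D(2):
  [∞, 90, 59, 18]
  [55, ∞, 55, 18]
  [71, 71, ∞, 18]
  [30, 30, 98, ∞]
D(3):
  [∞, 90, 59, 18]
  [55, ∞, 55, 18]
  [71, 71, ∞, 18]
  [71, 71, 98, ∞]
D(4):
  [∞, 90, 59, 18]
  [55, ∞, 55, 18]
  [71, 71, ∞, 18]
  [71, 71, 98, ∞]
Answer: M*[1][3] = 18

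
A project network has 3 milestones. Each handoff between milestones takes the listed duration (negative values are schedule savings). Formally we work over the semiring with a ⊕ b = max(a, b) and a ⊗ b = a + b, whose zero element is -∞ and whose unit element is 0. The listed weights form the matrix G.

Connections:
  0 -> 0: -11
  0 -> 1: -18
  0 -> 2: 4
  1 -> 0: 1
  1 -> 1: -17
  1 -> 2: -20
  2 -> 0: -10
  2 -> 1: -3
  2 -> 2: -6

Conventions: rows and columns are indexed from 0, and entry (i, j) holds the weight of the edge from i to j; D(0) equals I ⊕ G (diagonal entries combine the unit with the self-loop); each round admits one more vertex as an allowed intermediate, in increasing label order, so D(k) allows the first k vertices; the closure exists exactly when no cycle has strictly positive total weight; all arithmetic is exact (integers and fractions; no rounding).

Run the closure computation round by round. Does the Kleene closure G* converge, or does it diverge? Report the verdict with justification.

D(0):
  [0, -18, 4]
  [1, 0, -20]
  [-10, -3, 0]
D(1):
  [0, -18, 4]
  [1, 0, 5]
  [-10, -3, 0]
Detection: at round 2, diagonal entry (2, 2) turns strictly positive.
Key observation: the cycle 2->1->0->2 has total weight (-3) + 1 + 4, which is strictly positive.
Answer: DIVERGES — positive cycle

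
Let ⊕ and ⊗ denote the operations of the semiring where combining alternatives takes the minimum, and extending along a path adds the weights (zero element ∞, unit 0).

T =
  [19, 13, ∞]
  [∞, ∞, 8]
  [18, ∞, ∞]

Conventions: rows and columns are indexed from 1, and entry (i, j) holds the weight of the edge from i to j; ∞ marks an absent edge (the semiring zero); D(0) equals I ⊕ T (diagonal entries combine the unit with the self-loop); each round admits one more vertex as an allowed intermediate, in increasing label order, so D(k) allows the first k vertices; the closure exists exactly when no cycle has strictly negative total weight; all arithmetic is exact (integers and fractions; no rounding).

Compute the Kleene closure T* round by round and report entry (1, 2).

D(0):
  [0, 13, ∞]
  [∞, 0, 8]
  [18, ∞, 0]
D(1):
  [0, 13, ∞]
  [∞, 0, 8]
  [18, 31, 0]
D(2):
  [0, 13, 21]
  [∞, 0, 8]
  [18, 31, 0]
D(3):
  [0, 13, 21]
  [26, 0, 8]
  [18, 31, 0]
Answer: T*[1][2] = 13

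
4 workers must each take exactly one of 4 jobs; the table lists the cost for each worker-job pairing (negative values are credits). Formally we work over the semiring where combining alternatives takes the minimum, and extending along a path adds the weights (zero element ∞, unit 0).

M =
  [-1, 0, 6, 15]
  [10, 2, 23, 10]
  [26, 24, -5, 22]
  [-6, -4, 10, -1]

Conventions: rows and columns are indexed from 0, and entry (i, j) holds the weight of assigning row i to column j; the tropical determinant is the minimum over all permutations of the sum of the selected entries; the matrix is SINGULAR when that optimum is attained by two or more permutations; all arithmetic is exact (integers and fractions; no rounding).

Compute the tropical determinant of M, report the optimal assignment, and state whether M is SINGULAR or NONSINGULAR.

σ = (0, 1, 2, 3): (-1) + 2 + (-5) + (-1) = -5
σ = (0, 1, 3, 2): (-1) + 2 + 22 + 10 = 33
σ = (0, 2, 1, 3): (-1) + 23 + 24 + (-1) = 45
σ = (0, 2, 3, 1): (-1) + 23 + 22 + (-4) = 40
σ = (0, 3, 1, 2): (-1) + 10 + 24 + 10 = 43
σ = (0, 3, 2, 1): (-1) + 10 + (-5) + (-4) = 0
σ = (1, 0, 2, 3): 0 + 10 + (-5) + (-1) = 4
σ = (1, 0, 3, 2): 0 + 10 + 22 + 10 = 42
σ = (1, 2, 0, 3): 0 + 23 + 26 + (-1) = 48
σ = (1, 2, 3, 0): 0 + 23 + 22 + (-6) = 39
σ = (1, 3, 0, 2): 0 + 10 + 26 + 10 = 46
σ = (1, 3, 2, 0): 0 + 10 + (-5) + (-6) = -1
σ = (2, 0, 1, 3): 6 + 10 + 24 + (-1) = 39
σ = (2, 0, 3, 1): 6 + 10 + 22 + (-4) = 34
σ = (2, 1, 0, 3): 6 + 2 + 26 + (-1) = 33
σ = (2, 1, 3, 0): 6 + 2 + 22 + (-6) = 24
σ = (2, 3, 0, 1): 6 + 10 + 26 + (-4) = 38
σ = (2, 3, 1, 0): 6 + 10 + 24 + (-6) = 34
σ = (3, 0, 1, 2): 15 + 10 + 24 + 10 = 59
σ = (3, 0, 2, 1): 15 + 10 + (-5) + (-4) = 16
σ = (3, 1, 0, 2): 15 + 2 + 26 + 10 = 53
σ = (3, 1, 2, 0): 15 + 2 + (-5) + (-6) = 6
σ = (3, 2, 0, 1): 15 + 23 + 26 + (-4) = 60
σ = (3, 2, 1, 0): 15 + 23 + 24 + (-6) = 56
Optimal value attained by: σ = (0, 1, 2, 3).
Answer: det⊕(M) = -5; verdict: NONSINGULAR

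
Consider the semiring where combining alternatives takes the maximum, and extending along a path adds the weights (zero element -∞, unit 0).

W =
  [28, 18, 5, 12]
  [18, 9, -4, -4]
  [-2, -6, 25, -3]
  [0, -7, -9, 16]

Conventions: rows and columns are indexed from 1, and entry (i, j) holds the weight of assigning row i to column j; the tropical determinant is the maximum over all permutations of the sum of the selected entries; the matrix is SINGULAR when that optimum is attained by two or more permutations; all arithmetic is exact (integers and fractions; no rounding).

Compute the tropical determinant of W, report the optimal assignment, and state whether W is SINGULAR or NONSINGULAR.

σ = (1, 2, 3, 4): 28 + 9 + 25 + 16 = 78
σ = (1, 2, 4, 3): 28 + 9 + (-3) + (-9) = 25
σ = (1, 3, 2, 4): 28 + (-4) + (-6) + 16 = 34
σ = (1, 3, 4, 2): 28 + (-4) + (-3) + (-7) = 14
σ = (1, 4, 2, 3): 28 + (-4) + (-6) + (-9) = 9
σ = (1, 4, 3, 2): 28 + (-4) + 25 + (-7) = 42
σ = (2, 1, 3, 4): 18 + 18 + 25 + 16 = 77
σ = (2, 1, 4, 3): 18 + 18 + (-3) + (-9) = 24
σ = (2, 3, 1, 4): 18 + (-4) + (-2) + 16 = 28
σ = (2, 3, 4, 1): 18 + (-4) + (-3) + 0 = 11
σ = (2, 4, 1, 3): 18 + (-4) + (-2) + (-9) = 3
σ = (2, 4, 3, 1): 18 + (-4) + 25 + 0 = 39
σ = (3, 1, 2, 4): 5 + 18 + (-6) + 16 = 33
σ = (3, 1, 4, 2): 5 + 18 + (-3) + (-7) = 13
σ = (3, 2, 1, 4): 5 + 9 + (-2) + 16 = 28
σ = (3, 2, 4, 1): 5 + 9 + (-3) + 0 = 11
σ = (3, 4, 1, 2): 5 + (-4) + (-2) + (-7) = -8
σ = (3, 4, 2, 1): 5 + (-4) + (-6) + 0 = -5
σ = (4, 1, 2, 3): 12 + 18 + (-6) + (-9) = 15
σ = (4, 1, 3, 2): 12 + 18 + 25 + (-7) = 48
σ = (4, 2, 1, 3): 12 + 9 + (-2) + (-9) = 10
σ = (4, 2, 3, 1): 12 + 9 + 25 + 0 = 46
σ = (4, 3, 1, 2): 12 + (-4) + (-2) + (-7) = -1
σ = (4, 3, 2, 1): 12 + (-4) + (-6) + 0 = 2
Optimal value attained by: σ = (1, 2, 3, 4).
Answer: det⊕(W) = 78; verdict: NONSINGULAR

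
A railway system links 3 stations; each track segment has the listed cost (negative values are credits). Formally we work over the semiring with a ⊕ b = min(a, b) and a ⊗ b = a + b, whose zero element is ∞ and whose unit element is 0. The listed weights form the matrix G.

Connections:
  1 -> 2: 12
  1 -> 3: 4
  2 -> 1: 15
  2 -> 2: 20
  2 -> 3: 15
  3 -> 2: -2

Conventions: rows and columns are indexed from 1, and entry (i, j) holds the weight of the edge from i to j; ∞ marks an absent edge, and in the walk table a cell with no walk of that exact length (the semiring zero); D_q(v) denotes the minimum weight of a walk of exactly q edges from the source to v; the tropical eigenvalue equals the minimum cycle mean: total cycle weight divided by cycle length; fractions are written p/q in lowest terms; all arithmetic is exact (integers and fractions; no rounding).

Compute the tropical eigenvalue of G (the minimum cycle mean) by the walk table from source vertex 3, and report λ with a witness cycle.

q=0: [∞, ∞, 0]
q=1: [∞, -2, ∞]
q=2: [13, 18, 13]
q=3: [33, 11, 17]
Optimal cycle mean attained by: cycle 1->3->2->1, total 4 + (-2) + 15, length 3.
Answer: λ = 17/3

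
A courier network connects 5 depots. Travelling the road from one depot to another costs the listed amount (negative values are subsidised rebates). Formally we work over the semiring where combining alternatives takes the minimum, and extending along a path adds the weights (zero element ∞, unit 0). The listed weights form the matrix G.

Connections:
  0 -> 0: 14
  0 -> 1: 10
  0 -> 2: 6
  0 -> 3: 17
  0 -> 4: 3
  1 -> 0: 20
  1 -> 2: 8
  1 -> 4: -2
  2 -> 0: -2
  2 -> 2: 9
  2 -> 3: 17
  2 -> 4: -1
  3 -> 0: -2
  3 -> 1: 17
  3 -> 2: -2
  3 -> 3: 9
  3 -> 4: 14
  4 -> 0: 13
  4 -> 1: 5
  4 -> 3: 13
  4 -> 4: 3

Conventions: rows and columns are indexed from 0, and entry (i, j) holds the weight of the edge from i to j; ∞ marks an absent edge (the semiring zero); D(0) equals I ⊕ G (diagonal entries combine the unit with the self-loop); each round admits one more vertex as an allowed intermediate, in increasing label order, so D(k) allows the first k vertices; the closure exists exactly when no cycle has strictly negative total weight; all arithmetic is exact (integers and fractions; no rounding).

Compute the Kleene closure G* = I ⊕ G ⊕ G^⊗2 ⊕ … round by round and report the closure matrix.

D(0):
  [0, 10, 6, 17, 3]
  [20, 0, 8, ∞, -2]
  [-2, ∞, 0, 17, -1]
  [-2, 17, -2, 0, 14]
  [13, 5, ∞, 13, 0]
D(1):
  [0, 10, 6, 17, 3]
  [20, 0, 8, 37, -2]
  [-2, 8, 0, 15, -1]
  [-2, 8, -2, 0, 1]
  [13, 5, 19, 13, 0]
D(2):
  [0, 10, 6, 17, 3]
  [20, 0, 8, 37, -2]
  [-2, 8, 0, 15, -1]
  [-2, 8, -2, 0, 1]
  [13, 5, 13, 13, 0]
D(3):
  [0, 10, 6, 17, 3]
  [6, 0, 8, 23, -2]
  [-2, 8, 0, 15, -1]
  [-4, 6, -2, 0, -3]
  [11, 5, 13, 13, 0]
D(4):
  [0, 10, 6, 17, 3]
  [6, 0, 8, 23, -2]
  [-2, 8, 0, 15, -1]
  [-4, 6, -2, 0, -3]
  [9, 5, 11, 13, 0]
D(5):
  [0, 8, 6, 16, 3]
  [6, 0, 8, 11, -2]
  [-2, 4, 0, 12, -1]
  [-4, 2, -2, 0, -3]
  [9, 5, 11, 13, 0]
Answer: G* = [[0, 8, 6, 16, 3], [6, 0, 8, 11, -2], [-2, 4, 0, 12, -1], [-4, 2, -2, 0, -3], [9, 5, 11, 13, 0]]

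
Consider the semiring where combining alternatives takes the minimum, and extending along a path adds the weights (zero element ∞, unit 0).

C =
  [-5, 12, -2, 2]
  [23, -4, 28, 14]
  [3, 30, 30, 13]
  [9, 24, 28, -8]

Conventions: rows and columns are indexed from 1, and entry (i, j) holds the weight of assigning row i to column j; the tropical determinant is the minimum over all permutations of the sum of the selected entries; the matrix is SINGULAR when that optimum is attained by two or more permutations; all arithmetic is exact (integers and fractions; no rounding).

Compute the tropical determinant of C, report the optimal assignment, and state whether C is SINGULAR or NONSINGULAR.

σ = (1, 2, 3, 4): (-5) + (-4) + 30 + (-8) = 13
σ = (1, 2, 4, 3): (-5) + (-4) + 13 + 28 = 32
σ = (1, 3, 2, 4): (-5) + 28 + 30 + (-8) = 45
σ = (1, 3, 4, 2): (-5) + 28 + 13 + 24 = 60
σ = (1, 4, 2, 3): (-5) + 14 + 30 + 28 = 67
σ = (1, 4, 3, 2): (-5) + 14 + 30 + 24 = 63
σ = (2, 1, 3, 4): 12 + 23 + 30 + (-8) = 57
σ = (2, 1, 4, 3): 12 + 23 + 13 + 28 = 76
σ = (2, 3, 1, 4): 12 + 28 + 3 + (-8) = 35
σ = (2, 3, 4, 1): 12 + 28 + 13 + 9 = 62
σ = (2, 4, 1, 3): 12 + 14 + 3 + 28 = 57
σ = (2, 4, 3, 1): 12 + 14 + 30 + 9 = 65
σ = (3, 1, 2, 4): (-2) + 23 + 30 + (-8) = 43
σ = (3, 1, 4, 2): (-2) + 23 + 13 + 24 = 58
σ = (3, 2, 1, 4): (-2) + (-4) + 3 + (-8) = -11
σ = (3, 2, 4, 1): (-2) + (-4) + 13 + 9 = 16
σ = (3, 4, 1, 2): (-2) + 14 + 3 + 24 = 39
σ = (3, 4, 2, 1): (-2) + 14 + 30 + 9 = 51
σ = (4, 1, 2, 3): 2 + 23 + 30 + 28 = 83
σ = (4, 1, 3, 2): 2 + 23 + 30 + 24 = 79
σ = (4, 2, 1, 3): 2 + (-4) + 3 + 28 = 29
σ = (4, 2, 3, 1): 2 + (-4) + 30 + 9 = 37
σ = (4, 3, 1, 2): 2 + 28 + 3 + 24 = 57
σ = (4, 3, 2, 1): 2 + 28 + 30 + 9 = 69
Optimal value attained by: σ = (3, 2, 1, 4).
Answer: det⊕(C) = -11; verdict: NONSINGULAR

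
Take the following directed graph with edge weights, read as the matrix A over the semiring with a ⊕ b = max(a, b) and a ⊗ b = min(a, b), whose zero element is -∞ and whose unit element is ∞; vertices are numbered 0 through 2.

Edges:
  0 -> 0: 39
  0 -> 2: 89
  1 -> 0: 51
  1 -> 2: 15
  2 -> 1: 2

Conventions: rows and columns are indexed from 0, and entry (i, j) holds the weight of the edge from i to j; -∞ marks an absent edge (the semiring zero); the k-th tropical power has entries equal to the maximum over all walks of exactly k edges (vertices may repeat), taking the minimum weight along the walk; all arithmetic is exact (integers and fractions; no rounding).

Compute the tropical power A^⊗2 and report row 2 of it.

A^⊗2:
  [39, 2, 39]
  [39, 2, 51]
  [2, -∞, 2]
Answer: row 2 of A^⊗2 = [2, -∞, 2]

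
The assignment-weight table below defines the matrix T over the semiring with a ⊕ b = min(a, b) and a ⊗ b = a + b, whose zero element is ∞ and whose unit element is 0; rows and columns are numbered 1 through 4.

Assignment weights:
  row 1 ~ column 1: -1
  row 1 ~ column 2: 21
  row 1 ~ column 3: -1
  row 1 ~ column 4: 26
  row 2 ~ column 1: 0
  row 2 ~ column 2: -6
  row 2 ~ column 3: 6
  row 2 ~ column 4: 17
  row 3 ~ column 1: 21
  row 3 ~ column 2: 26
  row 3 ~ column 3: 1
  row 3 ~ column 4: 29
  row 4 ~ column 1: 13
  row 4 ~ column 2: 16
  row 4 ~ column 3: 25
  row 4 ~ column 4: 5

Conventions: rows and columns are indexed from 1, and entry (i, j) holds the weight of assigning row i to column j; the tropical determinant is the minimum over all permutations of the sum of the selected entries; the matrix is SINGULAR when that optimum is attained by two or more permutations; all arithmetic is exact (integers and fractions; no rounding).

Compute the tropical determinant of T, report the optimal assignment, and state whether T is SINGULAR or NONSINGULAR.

σ = (1, 2, 3, 4): (-1) + (-6) + 1 + 5 = -1
σ = (1, 2, 4, 3): (-1) + (-6) + 29 + 25 = 47
σ = (1, 3, 2, 4): (-1) + 6 + 26 + 5 = 36
σ = (1, 3, 4, 2): (-1) + 6 + 29 + 16 = 50
σ = (1, 4, 2, 3): (-1) + 17 + 26 + 25 = 67
σ = (1, 4, 3, 2): (-1) + 17 + 1 + 16 = 33
σ = (2, 1, 3, 4): 21 + 0 + 1 + 5 = 27
σ = (2, 1, 4, 3): 21 + 0 + 29 + 25 = 75
σ = (2, 3, 1, 4): 21 + 6 + 21 + 5 = 53
σ = (2, 3, 4, 1): 21 + 6 + 29 + 13 = 69
σ = (2, 4, 1, 3): 21 + 17 + 21 + 25 = 84
σ = (2, 4, 3, 1): 21 + 17 + 1 + 13 = 52
σ = (3, 1, 2, 4): (-1) + 0 + 26 + 5 = 30
σ = (3, 1, 4, 2): (-1) + 0 + 29 + 16 = 44
σ = (3, 2, 1, 4): (-1) + (-6) + 21 + 5 = 19
σ = (3, 2, 4, 1): (-1) + (-6) + 29 + 13 = 35
σ = (3, 4, 1, 2): (-1) + 17 + 21 + 16 = 53
σ = (3, 4, 2, 1): (-1) + 17 + 26 + 13 = 55
σ = (4, 1, 2, 3): 26 + 0 + 26 + 25 = 77
σ = (4, 1, 3, 2): 26 + 0 + 1 + 16 = 43
σ = (4, 2, 1, 3): 26 + (-6) + 21 + 25 = 66
σ = (4, 2, 3, 1): 26 + (-6) + 1 + 13 = 34
σ = (4, 3, 1, 2): 26 + 6 + 21 + 16 = 69
σ = (4, 3, 2, 1): 26 + 6 + 26 + 13 = 71
Optimal value attained by: σ = (1, 2, 3, 4).
Answer: det⊕(T) = -1; verdict: NONSINGULAR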